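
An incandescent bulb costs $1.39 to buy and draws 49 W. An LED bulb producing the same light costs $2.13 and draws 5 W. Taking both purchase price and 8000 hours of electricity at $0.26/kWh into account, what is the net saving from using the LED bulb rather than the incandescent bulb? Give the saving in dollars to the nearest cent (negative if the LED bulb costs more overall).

incandescent bulb: $1.39 + (49/1000) kW × 8000 h × $0.26 = $1.39 + $101.92 = $103.31
LED bulb: $2.13 + (5/1000) kW × 8000 h × $0.26 = $2.13 + $10.4 = $12.53
Saving = $103.31 − $12.53 = $90.78

$90.78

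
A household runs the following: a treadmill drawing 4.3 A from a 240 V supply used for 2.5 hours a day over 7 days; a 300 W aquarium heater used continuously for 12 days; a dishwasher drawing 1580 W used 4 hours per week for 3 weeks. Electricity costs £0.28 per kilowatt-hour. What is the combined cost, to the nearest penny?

treadmill: Power = 4.3 A × 240 V = 1032 W = 1.032 kW
treadmill: Runtime = 2.5 h/day × 7 days = 17.5 h
treadmill: 1.032 kW × 17.5 h = 18.06 kWh
aquarium heater: Runtime = 24 h × 12 = 288 h
aquarium heater: 0.3 kW × 288 h = 86.4 kWh
dishwasher: Runtime = 4 h/week × 3 weeks = 12 h
dishwasher: 1.58 kW × 12 h = 18.96 kWh
Total energy = 123.42 kWh
Cost = 123.42 × £0.28 = £34.56

£34.56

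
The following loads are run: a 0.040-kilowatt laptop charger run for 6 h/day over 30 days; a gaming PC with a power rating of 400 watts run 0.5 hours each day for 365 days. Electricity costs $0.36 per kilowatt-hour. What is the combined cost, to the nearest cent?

laptop charger: Runtime = 6 h/day × 30 days = 180 h
laptop charger: 0.04 kW × 180 h = 7.2 kWh
gaming PC: Runtime = 0.5 h/day × 365 days = 182.5 h
gaming PC: 0.4 kW × 182.5 h = 73 kWh
Total energy = 80.2 kWh
Cost = 80.2 × $0.36 = $28.87

$28.87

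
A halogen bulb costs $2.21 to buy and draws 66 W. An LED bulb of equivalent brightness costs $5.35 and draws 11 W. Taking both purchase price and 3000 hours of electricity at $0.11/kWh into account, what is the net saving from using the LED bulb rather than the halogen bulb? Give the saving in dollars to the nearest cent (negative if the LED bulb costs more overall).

$15.01

halogen bulb: $2.21 + (66/1000) kW × 3000 h × $0.11 = $2.21 + $21.78 = $23.99
LED bulb: $5.35 + (11/1000) kW × 3000 h × $0.11 = $5.35 + $3.63 = $8.98
Saving = $23.99 − $8.98 = $15.01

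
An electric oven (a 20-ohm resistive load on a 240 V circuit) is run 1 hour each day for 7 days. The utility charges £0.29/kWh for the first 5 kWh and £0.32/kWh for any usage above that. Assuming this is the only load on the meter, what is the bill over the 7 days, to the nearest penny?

Power = V²/R = 240²/20 = 2880 W = 2.88 kW
Runtime = 1 h/day × 7 days = 7 h
Energy = 2.88 kW × 7 h = 20.16 kWh
Tier 1 (0–5 kWh): 5 × £0.29 = £1.45
Above 5 kWh: 15.16 × £0.32 = £4.8512
Bill = £6.30

£6.30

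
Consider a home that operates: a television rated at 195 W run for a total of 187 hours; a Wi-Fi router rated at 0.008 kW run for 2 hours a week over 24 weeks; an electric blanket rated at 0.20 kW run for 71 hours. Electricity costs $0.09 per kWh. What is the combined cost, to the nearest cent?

$4.59

television: 0.195 kW × 187 h = 36.465 kWh
Wi-Fi router: Runtime = 2 h/week × 24 weeks = 48 h
Wi-Fi router: 0.008 kW × 48 h = 0.384 kWh
electric blanket: 0.2 kW × 71 h = 14.2 kWh
Total energy = 51.049 kWh
Cost = 51.049 × $0.09 = $4.59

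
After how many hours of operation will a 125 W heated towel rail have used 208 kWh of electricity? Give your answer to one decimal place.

1664.0 h

Hours = 208 kWh ÷ 0.125 kW = 1664.0 h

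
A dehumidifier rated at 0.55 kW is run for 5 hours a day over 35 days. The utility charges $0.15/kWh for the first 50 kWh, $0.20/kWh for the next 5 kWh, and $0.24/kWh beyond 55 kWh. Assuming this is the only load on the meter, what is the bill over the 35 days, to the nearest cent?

$18.40

Runtime = 5 h/day × 35 days = 175 h
Energy = 0.55 kW × 175 h = 96.25 kWh
Tier 1 (0–50 kWh): 50 × $0.15 = $7.5
Tier 2 (50–55 kWh): 5 × $0.20 = $1
Above 55 kWh: 41.25 × $0.24 = $9.9
Bill = $18.40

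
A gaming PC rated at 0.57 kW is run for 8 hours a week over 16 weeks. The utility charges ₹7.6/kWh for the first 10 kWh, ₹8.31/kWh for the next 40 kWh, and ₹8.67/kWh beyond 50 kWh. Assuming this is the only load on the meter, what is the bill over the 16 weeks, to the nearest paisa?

Runtime = 8 h/week × 16 weeks = 128 h
Energy = 0.57 kW × 128 h = 72.96 kWh
Tier 1 (0–10 kWh): 10 × ₹7.6 = ₹76
Tier 2 (10–50 kWh): 40 × ₹8.31 = ₹332.4
Above 50 kWh: 22.96 × ₹8.67 = ₹199.0632
Bill = ₹607.46

₹607.46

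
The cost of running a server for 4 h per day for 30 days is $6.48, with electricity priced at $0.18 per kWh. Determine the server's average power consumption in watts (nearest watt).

300 W

Energy = $6.48 ÷ $0.18/kWh = 36 kWh
Runtime = 4 h/day × 30 days = 120 h
Power = 36 kWh ÷ 120 h = 0.3 kW = 300 W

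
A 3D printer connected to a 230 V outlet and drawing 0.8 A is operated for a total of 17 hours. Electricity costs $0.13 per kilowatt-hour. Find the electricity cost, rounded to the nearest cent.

$0.41

Power = 0.8 A × 230 V = 184 W = 0.184 kW
Energy = 0.184 kW × 17 h = 3.128 kWh
Cost = 3.128 kWh × $0.13/kWh = $0.41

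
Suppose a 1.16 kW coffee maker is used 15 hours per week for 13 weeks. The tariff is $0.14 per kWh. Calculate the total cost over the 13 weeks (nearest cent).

$31.67

Runtime = 15 h/week × 13 weeks = 195 h
Energy = 1.16 kW × 195 h = 226.2 kWh
Cost = 226.2 kWh × $0.14/kWh = $31.67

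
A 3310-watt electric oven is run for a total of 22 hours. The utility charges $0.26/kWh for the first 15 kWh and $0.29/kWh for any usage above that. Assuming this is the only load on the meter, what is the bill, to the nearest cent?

Energy = 3.31 kW × 22 h = 72.82 kWh
Tier 1 (0–15 kWh): 15 × $0.26 = $3.9
Above 15 kWh: 57.82 × $0.29 = $16.7678
Bill = $20.67

$20.67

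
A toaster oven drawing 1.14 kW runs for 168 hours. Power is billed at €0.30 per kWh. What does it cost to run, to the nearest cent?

€57.46

Energy = 1.14 kW × 168 h = 191.52 kWh
Cost = 191.52 kWh × €0.30/kWh = €57.46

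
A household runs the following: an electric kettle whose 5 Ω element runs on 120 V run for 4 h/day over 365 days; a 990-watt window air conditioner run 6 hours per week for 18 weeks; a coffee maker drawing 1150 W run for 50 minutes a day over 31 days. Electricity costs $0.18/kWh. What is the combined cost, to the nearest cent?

$781.46

electric kettle: Power = V²/R = 120²/5 = 2880 W = 2.88 kW
electric kettle: Runtime = 4 h/day × 365 days = 1460 h
electric kettle: 2.88 kW × 1460 h = 4204.8 kWh
window air conditioner: Runtime = 6 h/week × 18 weeks = 108 h
window air conditioner: 0.99 kW × 108 h = 106.92 kWh
coffee maker: Runtime = 50 min × 31 = 1550 min = 25.833333… h
coffee maker: 1.15 kW × 25.833333… h = 29.708333… kWh
Total energy = 4341.428333… kWh
Cost = 4341.428333… × $0.18 = $781.46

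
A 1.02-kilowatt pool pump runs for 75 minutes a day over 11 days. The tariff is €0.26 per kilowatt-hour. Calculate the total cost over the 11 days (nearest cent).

€3.65

Runtime = 75 min × 11 = 825 min = 13.75 h
Energy = 1.02 kW × 13.75 h = 14.025 kWh
Cost = 14.025 kWh × €0.26/kWh = €3.65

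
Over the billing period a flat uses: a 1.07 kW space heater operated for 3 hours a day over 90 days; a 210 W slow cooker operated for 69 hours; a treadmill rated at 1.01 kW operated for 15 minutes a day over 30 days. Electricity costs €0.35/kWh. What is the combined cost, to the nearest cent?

space heater: Runtime = 3 h/day × 90 days = 270 h
space heater: 1.07 kW × 270 h = 288.9 kWh
slow cooker: 0.21 kW × 69 h = 14.49 kWh
treadmill: Runtime = 15 min × 30 = 450 min = 7.5 h
treadmill: 1.01 kW × 7.5 h = 7.575 kWh
Total energy = 310.965 kWh
Cost = 310.965 × €0.35 = €108.84

€108.84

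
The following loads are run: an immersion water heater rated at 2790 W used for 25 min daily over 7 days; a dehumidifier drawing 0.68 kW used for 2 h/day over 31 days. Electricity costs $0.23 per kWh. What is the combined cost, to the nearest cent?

immersion water heater: Runtime = 25 min × 7 = 175 min = 2.916666… h
immersion water heater: 2.79 kW × 2.916666… h = 8.1375 kWh
dehumidifier: Runtime = 2 h/day × 31 days = 62 h
dehumidifier: 0.68 kW × 62 h = 42.16 kWh
Total energy = 50.2975 kWh
Cost = 50.2975 × $0.23 = $11.57

$11.57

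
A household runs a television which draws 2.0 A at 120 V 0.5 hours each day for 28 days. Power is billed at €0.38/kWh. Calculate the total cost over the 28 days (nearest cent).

€1.28

Power = 2.0 A × 120 V = 240 W = 0.24 kW
Runtime = 0.5 h/day × 28 days = 14 h
Energy = 0.24 kW × 14 h = 3.36 kWh
Cost = 3.36 kWh × €0.38/kWh = €1.28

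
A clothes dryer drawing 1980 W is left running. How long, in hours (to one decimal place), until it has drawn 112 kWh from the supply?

56.6 h

Hours = 112 kWh ÷ 1.98 kW = 56.6 h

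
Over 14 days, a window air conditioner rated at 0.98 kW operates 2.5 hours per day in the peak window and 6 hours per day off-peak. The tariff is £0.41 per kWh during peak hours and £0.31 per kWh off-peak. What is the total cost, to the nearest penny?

£39.58

Peak energy = 0.98 kW × 2.5 h × 14 = 34.3 kWh
Off-peak energy = 0.98 kW × 6 h × 14 = 82.32 kWh
Cost = 34.3 × £0.41 + 82.32 × £0.31 = £14.063 + £25.5192 = £39.58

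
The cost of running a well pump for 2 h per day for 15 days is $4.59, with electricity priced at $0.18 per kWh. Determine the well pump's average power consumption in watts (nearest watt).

Energy = $4.59 ÷ $0.18/kWh = 25.5 kWh
Runtime = 2 h/day × 15 days = 30 h
Power = 25.5 kWh ÷ 30 h = 0.85 kW = 850 W

850 W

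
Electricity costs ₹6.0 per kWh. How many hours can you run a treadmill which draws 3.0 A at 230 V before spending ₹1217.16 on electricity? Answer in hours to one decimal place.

Power = 3.0 A × 230 V = 690 W = 0.69 kW
Energy available = ₹1217.16 ÷ ₹6.0/kWh = 202.86 kWh
Hours = 202.86 kWh ÷ 0.69 kW = 294.0 h

294.0 h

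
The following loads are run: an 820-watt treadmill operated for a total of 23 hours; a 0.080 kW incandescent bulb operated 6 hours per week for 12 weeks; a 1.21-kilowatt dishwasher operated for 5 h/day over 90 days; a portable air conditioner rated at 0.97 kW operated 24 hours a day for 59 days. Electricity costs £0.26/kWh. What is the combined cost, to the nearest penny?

treadmill: 0.82 kW × 23 h = 18.86 kWh
incandescent bulb: Runtime = 6 h/week × 12 weeks = 72 h
incandescent bulb: 0.08 kW × 72 h = 5.76 kWh
dishwasher: Runtime = 5 h/day × 90 days = 450 h
dishwasher: 1.21 kW × 450 h = 544.5 kWh
portable air conditioner: Runtime = 24 h × 59 = 1416 h
portable air conditioner: 0.97 kW × 1416 h = 1373.52 kWh
Total energy = 1942.64 kWh
Cost = 1942.64 × £0.26 = £505.09

£505.09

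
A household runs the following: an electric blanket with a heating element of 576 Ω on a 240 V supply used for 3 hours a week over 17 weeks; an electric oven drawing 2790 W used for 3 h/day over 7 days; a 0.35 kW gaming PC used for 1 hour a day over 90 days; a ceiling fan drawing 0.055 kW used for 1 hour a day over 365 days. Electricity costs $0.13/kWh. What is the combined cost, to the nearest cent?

$14.98

electric blanket: Power = V²/R = 240²/576 = 100 W = 0.1 kW
electric blanket: Runtime = 3 h/week × 17 weeks = 51 h
electric blanket: 0.1 kW × 51 h = 5.1 kWh
electric oven: Runtime = 3 h/day × 7 days = 21 h
electric oven: 2.79 kW × 21 h = 58.59 kWh
gaming PC: Runtime = 1 h/day × 90 days = 90 h
gaming PC: 0.35 kW × 90 h = 31.5 kWh
ceiling fan: Runtime = 1 h/day × 365 days = 365 h
ceiling fan: 0.055 kW × 365 h = 20.075 kWh
Total energy = 115.265 kWh
Cost = 115.265 × $0.13 = $14.98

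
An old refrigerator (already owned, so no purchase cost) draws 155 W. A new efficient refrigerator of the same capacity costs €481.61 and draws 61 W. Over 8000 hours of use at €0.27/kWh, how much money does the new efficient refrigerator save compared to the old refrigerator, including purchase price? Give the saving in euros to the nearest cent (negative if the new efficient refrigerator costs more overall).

-€278.57

old refrigerator: €0.00 + (155/1000) kW × 8000 h × €0.27 = €0.00 + €334.8 = €334.8
new efficient refrigerator: €481.61 + (61/1000) kW × 8000 h × €0.27 = €481.61 + €131.76 = €613.37
Saving = €334.8 − €613.37 = −€278.57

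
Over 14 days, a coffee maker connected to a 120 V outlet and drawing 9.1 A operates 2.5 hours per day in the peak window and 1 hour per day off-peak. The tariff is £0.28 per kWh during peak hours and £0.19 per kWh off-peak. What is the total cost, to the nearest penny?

Power = 9.1 A × 120 V = 1092 W = 1.092 kW
Peak energy = 1.092 kW × 2.5 h × 14 = 38.22 kWh
Off-peak energy = 1.092 kW × 1 h × 14 = 15.288 kWh
Cost = 38.22 × £0.28 + 15.288 × £0.19 = £10.7016 + £2.90472 = £13.61

£13.61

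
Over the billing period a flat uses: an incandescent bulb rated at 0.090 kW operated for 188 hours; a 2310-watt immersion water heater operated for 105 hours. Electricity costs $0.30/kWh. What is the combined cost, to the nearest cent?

incandescent bulb: 0.09 kW × 188 h = 16.92 kWh
immersion water heater: 2.31 kW × 105 h = 242.55 kWh
Total energy = 259.47 kWh
Cost = 259.47 × $0.30 = $77.84

$77.84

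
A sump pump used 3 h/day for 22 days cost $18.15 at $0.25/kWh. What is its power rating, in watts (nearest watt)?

Energy = $18.15 ÷ $0.25/kWh = 72.6 kWh
Runtime = 3 h/day × 22 days = 66 h
Power = 72.6 kWh ÷ 66 h = 1.1 kW = 1100 W

1100 W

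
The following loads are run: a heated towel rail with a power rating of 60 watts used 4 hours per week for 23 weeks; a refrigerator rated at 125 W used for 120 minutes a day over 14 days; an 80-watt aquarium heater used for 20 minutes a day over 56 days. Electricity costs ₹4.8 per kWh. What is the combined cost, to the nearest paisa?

heated towel rail: Runtime = 4 h/week × 23 weeks = 92 h
heated towel rail: 0.06 kW × 92 h = 5.52 kWh
refrigerator: Runtime = 120 min × 14 = 1680 min = 28 h
refrigerator: 0.125 kW × 28 h = 3.5 kWh
aquarium heater: Runtime = 20 min × 56 = 1120 min = 18.666666… h
aquarium heater: 0.08 kW × 18.666666… h = 1.493333… kWh
Total energy = 10.513333… kWh
Cost = 10.513333… × ₹4.8 = ₹50.46

₹50.46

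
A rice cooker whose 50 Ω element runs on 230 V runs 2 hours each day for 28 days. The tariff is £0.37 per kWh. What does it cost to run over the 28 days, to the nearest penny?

Power = V²/R = 230²/50 = 1058 W = 1.058 kW
Runtime = 2 h/day × 28 days = 56 h
Energy = 1.058 kW × 56 h = 59.248 kWh
Cost = 59.248 kWh × £0.37/kWh = £21.92

£21.92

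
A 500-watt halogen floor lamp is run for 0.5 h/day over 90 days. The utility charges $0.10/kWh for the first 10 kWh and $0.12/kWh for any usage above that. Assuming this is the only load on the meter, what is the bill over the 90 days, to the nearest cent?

$2.50

Runtime = 0.5 h/day × 90 days = 45 h
Energy = 0.5 kW × 45 h = 22.5 kWh
Tier 1 (0–10 kWh): 10 × $0.10 = $1
Above 10 kWh: 12.5 × $0.12 = $1.5
Bill = $2.50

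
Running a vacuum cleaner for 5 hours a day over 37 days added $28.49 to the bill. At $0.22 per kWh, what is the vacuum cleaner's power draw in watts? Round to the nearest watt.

Energy = $28.49 ÷ $0.22/kWh = 129.5 kWh
Runtime = 5 h/day × 37 days = 185 h
Power = 129.5 kWh ÷ 185 h = 0.7 kW = 700 W

700 W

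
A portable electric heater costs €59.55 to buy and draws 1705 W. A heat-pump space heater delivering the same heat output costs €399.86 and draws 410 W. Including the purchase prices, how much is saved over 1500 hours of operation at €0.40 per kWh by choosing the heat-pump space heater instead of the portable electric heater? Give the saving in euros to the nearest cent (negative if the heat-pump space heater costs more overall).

portable electric heater: €59.55 + (1705/1000) kW × 1500 h × €0.40 = €59.55 + €1023 = €1082.55
heat-pump space heater: €399.86 + (410/1000) kW × 1500 h × €0.40 = €399.86 + €246 = €645.86
Saving = €1082.55 − €645.86 = €436.69

€436.69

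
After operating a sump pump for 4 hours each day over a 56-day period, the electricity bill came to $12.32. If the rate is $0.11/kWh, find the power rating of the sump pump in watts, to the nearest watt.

Energy = $12.32 ÷ $0.11/kWh = 112 kWh
Runtime = 4 h/day × 56 days = 224 h
Power = 112 kWh ÷ 224 h = 0.5 kW = 500 W

500 W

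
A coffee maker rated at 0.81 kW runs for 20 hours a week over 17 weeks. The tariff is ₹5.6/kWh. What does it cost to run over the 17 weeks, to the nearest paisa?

₹1542.24

Runtime = 20 h/week × 17 weeks = 340 h
Energy = 0.81 kW × 340 h = 275.4 kWh
Cost = 275.4 kWh × ₹5.6/kWh = ₹1542.24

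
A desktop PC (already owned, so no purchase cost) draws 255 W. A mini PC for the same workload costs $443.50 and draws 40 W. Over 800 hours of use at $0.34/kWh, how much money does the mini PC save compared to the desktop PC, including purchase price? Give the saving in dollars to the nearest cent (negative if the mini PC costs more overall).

-$385.02

desktop PC: $0.00 + (255/1000) kW × 800 h × $0.34 = $0.00 + $69.36 = $69.36
mini PC: $443.50 + (40/1000) kW × 800 h × $0.34 = $443.50 + $10.88 = $454.38
Saving = $69.36 − $454.38 = −$385.02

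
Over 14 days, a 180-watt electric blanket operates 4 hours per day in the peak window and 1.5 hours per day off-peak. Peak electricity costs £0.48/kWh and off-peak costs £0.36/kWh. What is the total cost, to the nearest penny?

Peak energy = 0.18 kW × 4 h × 14 = 10.08 kWh
Off-peak energy = 0.18 kW × 1.5 h × 14 = 3.78 kWh
Cost = 10.08 × £0.48 + 3.78 × £0.36 = £4.8384 + £1.3608 = £6.20

£6.20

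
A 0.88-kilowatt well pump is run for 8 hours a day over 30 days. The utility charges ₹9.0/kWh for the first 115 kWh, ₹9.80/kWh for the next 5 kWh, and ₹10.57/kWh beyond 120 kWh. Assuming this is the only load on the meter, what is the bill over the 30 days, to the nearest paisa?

₹2047.98

Runtime = 8 h/day × 30 days = 240 h
Energy = 0.88 kW × 240 h = 211.2 kWh
Tier 1 (0–115 kWh): 115 × ₹9.0 = ₹1035
Tier 2 (115–120 kWh): 5 × ₹9.80 = ₹49
Above 120 kWh: 91.2 × ₹10.57 = ₹963.984
Bill = ₹2047.98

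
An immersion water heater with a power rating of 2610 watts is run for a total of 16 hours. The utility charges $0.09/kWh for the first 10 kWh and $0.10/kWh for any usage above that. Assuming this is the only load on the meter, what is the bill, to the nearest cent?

Energy = 2.61 kW × 16 h = 41.76 kWh
Tier 1 (0–10 kWh): 10 × $0.09 = $0.9
Above 10 kWh: 31.76 × $0.10 = $3.176
Bill = $4.08

$4.08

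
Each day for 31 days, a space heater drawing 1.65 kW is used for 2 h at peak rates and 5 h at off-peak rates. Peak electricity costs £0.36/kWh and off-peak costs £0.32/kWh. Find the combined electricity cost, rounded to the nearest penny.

Peak energy = 1.65 kW × 2 h × 31 = 102.3 kWh
Off-peak energy = 1.65 kW × 5 h × 31 = 255.75 kWh
Cost = 102.3 × £0.36 + 255.75 × £0.32 = £36.828 + £81.84 = £118.67

£118.67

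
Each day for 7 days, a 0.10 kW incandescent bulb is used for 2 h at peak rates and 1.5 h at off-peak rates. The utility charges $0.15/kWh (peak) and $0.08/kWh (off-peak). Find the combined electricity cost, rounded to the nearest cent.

Peak energy = 0.1 kW × 2 h × 7 = 1.4 kWh
Off-peak energy = 0.1 kW × 1.5 h × 7 = 1.05 kWh
Cost = 1.4 × $0.15 + 1.05 × $0.08 = $0.21 + $0.084 = $0.29

$0.29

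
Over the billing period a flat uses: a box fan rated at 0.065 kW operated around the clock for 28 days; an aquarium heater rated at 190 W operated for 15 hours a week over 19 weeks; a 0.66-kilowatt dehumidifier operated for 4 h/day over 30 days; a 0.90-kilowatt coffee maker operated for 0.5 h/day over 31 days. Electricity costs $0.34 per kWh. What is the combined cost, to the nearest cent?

$64.93

box fan: Runtime = 24 h × 28 = 672 h
box fan: 0.065 kW × 672 h = 43.68 kWh
aquarium heater: Runtime = 15 h/week × 19 weeks = 285 h
aquarium heater: 0.19 kW × 285 h = 54.15 kWh
dehumidifier: Runtime = 4 h/day × 30 days = 120 h
dehumidifier: 0.66 kW × 120 h = 79.2 kWh
coffee maker: Runtime = 0.5 h/day × 31 days = 15.5 h
coffee maker: 0.9 kW × 15.5 h = 13.95 kWh
Total energy = 190.98 kWh
Cost = 190.98 × $0.34 = $64.93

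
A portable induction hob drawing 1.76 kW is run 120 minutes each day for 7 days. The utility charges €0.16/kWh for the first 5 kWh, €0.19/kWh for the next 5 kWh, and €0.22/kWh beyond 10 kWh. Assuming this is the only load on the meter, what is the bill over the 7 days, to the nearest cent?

€4.97

Runtime = 120 min × 7 = 840 min = 14 h
Energy = 1.76 kW × 14 h = 24.64 kWh
Tier 1 (0–5 kWh): 5 × €0.16 = €0.8
Tier 2 (5–10 kWh): 5 × €0.19 = €0.95
Above 10 kWh: 14.64 × €0.22 = €3.2208
Bill = €4.97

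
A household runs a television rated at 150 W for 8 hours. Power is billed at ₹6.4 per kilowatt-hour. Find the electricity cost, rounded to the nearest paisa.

Energy = 0.15 kW × 8 h = 1.2 kWh
Cost = 1.2 kWh × ₹6.4/kWh = ₹7.68

₹7.68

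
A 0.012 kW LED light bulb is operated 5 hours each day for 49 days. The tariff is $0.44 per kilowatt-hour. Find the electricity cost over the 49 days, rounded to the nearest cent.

$1.29

Runtime = 5 h/day × 49 days = 245 h
Energy = 0.012 kW × 245 h = 2.94 kWh
Cost = 2.94 kWh × $0.44/kWh = $1.29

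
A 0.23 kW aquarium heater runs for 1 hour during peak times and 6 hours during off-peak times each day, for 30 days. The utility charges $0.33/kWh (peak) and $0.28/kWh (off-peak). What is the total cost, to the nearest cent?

Peak energy = 0.23 kW × 1 h × 30 = 6.9 kWh
Off-peak energy = 0.23 kW × 6 h × 30 = 41.4 kWh
Cost = 6.9 × $0.33 + 41.4 × $0.28 = $2.277 + $11.592 = $13.87

$13.87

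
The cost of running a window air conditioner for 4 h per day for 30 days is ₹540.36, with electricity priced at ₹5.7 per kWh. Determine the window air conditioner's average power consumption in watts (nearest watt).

Energy = ₹540.36 ÷ ₹5.7/kWh = 94.8 kWh
Runtime = 4 h/day × 30 days = 120 h
Power = 94.8 kWh ÷ 120 h = 0.79 kW = 790 W

790 W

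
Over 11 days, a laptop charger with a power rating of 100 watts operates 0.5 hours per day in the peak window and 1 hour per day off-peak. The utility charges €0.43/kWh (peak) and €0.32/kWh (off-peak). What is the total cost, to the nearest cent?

€0.59

Peak energy = 0.1 kW × 0.5 h × 11 = 0.55 kWh
Off-peak energy = 0.1 kW × 1 h × 11 = 1.1 kWh
Cost = 0.55 × €0.43 + 1.1 × €0.32 = €0.2365 + €0.352 = €0.59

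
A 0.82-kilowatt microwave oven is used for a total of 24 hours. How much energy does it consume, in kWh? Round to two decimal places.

19.68 kWh

Energy = 0.82 kW × 24 h = 19.68 kWh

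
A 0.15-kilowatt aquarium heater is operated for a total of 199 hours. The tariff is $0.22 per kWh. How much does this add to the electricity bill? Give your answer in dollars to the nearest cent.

Energy = 0.15 kW × 199 h = 29.85 kWh
Cost = 29.85 kWh × $0.22/kWh = $6.57

$6.57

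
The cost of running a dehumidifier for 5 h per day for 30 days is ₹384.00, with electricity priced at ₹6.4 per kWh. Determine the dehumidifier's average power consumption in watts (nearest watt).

Energy = ₹384.00 ÷ ₹6.4/kWh = 60 kWh
Runtime = 5 h/day × 30 days = 150 h
Power = 60 kWh ÷ 150 h = 0.4 kW = 400 W

400 W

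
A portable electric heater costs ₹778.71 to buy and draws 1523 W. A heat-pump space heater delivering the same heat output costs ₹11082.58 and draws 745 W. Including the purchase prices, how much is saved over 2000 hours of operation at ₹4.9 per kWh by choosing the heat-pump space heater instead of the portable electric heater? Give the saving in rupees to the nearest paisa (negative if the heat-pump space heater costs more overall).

portable electric heater: ₹778.71 + (1523/1000) kW × 2000 h × ₹4.9 = ₹778.71 + ₹14925.4 = ₹15704.11
heat-pump space heater: ₹11082.58 + (745/1000) kW × 2000 h × ₹4.9 = ₹11082.58 + ₹7301 = ₹18383.58
Saving = ₹15704.11 − ₹18383.58 = −₹2679.47

-₹2679.47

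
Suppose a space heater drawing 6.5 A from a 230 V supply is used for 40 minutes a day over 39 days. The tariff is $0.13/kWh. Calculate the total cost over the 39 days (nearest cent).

Power = 6.5 A × 230 V = 1495 W = 1.495 kW
Runtime = 40 min × 39 = 1560 min = 26 h
Energy = 1.495 kW × 26 h = 38.87 kWh
Cost = 38.87 kWh × $0.13/kWh = $5.05

$5.05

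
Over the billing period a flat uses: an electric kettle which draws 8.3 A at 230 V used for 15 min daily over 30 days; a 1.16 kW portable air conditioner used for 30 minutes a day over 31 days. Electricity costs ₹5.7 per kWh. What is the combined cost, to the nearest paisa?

₹184.10

electric kettle: Power = 8.3 A × 230 V = 1909 W = 1.909 kW
electric kettle: Runtime = 15 min × 30 = 450 min = 7.5 h
electric kettle: 1.909 kW × 7.5 h = 14.3175 kWh
portable air conditioner: Runtime = 30 min × 31 = 930 min = 15.5 h
portable air conditioner: 1.16 kW × 15.5 h = 17.98 kWh
Total energy = 32.2975 kWh
Cost = 32.2975 × ₹5.7 = ₹184.10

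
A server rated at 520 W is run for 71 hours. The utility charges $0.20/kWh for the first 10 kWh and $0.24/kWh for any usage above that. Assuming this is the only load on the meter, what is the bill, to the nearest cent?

Energy = 0.52 kW × 71 h = 36.92 kWh
Tier 1 (0–10 kWh): 10 × $0.20 = $2
Above 10 kWh: 26.92 × $0.24 = $6.4608
Bill = $8.46

$8.46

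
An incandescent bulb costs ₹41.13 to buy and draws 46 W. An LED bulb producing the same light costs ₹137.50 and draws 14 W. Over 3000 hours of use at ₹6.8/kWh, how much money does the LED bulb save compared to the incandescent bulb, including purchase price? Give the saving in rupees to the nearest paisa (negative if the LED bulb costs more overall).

incandescent bulb: ₹41.13 + (46/1000) kW × 3000 h × ₹6.8 = ₹41.13 + ₹938.4 = ₹979.53
LED bulb: ₹137.50 + (14/1000) kW × 3000 h × ₹6.8 = ₹137.50 + ₹285.6 = ₹423.1
Saving = ₹979.53 − ₹423.1 = ₹556.43

₹556.43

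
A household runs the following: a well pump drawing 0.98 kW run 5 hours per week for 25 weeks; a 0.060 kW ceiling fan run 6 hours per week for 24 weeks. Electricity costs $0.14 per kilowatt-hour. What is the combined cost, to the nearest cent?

$18.36

well pump: Runtime = 5 h/week × 25 weeks = 125 h
well pump: 0.98 kW × 125 h = 122.5 kWh
ceiling fan: Runtime = 6 h/week × 24 weeks = 144 h
ceiling fan: 0.06 kW × 144 h = 8.64 kWh
Total energy = 131.14 kWh
Cost = 131.14 × $0.14 = $18.36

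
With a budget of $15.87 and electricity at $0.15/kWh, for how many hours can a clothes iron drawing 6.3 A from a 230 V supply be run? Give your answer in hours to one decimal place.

Power = 6.3 A × 230 V = 1449 W = 1.449 kW
Energy available = $15.87 ÷ $0.15/kWh = 105.8 kWh
Hours = 105.8 kWh ÷ 1.449 kW = 73.0 h

73.0 h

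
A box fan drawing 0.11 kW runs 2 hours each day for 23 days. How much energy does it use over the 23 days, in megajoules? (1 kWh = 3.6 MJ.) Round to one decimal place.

Runtime = 2 h/day × 23 days = 46 h
Energy = 0.11 kW × 46 h = 5.06 kWh
= 5.06 × 3.6 MJ = 18.2 MJ

18.2 MJ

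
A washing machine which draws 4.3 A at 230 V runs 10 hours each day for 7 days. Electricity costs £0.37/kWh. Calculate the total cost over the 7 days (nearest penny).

£25.62

Power = 4.3 A × 230 V = 989 W = 0.989 kW
Runtime = 10 h/day × 7 days = 70 h
Energy = 0.989 kW × 70 h = 69.23 kWh
Cost = 69.23 kWh × £0.37/kWh = £25.62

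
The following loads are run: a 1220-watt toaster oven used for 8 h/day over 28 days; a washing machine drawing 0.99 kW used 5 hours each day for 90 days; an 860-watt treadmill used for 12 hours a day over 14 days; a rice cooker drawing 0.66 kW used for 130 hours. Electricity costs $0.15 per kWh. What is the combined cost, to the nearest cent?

toaster oven: Runtime = 8 h/day × 28 days = 224 h
toaster oven: 1.22 kW × 224 h = 273.28 kWh
washing machine: Runtime = 5 h/day × 90 days = 450 h
washing machine: 0.99 kW × 450 h = 445.5 kWh
treadmill: Runtime = 12 h/day × 14 days = 168 h
treadmill: 0.86 kW × 168 h = 144.48 kWh
rice cooker: 0.66 kW × 130 h = 85.8 kWh
Total energy = 949.06 kWh
Cost = 949.06 × $0.15 = $142.36

$142.36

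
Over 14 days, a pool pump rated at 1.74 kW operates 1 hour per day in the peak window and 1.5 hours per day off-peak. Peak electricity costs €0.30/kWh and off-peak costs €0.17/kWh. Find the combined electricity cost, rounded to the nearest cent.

Peak energy = 1.74 kW × 1 h × 14 = 24.36 kWh
Off-peak energy = 1.74 kW × 1.5 h × 14 = 36.54 kWh
Cost = 24.36 × €0.30 + 36.54 × €0.17 = €7.308 + €6.2118 = €13.52

€13.52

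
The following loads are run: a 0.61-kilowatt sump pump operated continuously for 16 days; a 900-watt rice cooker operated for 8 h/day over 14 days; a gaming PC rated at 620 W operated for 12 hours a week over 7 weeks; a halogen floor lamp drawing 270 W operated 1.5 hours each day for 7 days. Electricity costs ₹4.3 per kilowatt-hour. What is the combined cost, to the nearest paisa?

₹1676.81

sump pump: Runtime = 24 h × 16 = 384 h
sump pump: 0.61 kW × 384 h = 234.24 kWh
rice cooker: Runtime = 8 h/day × 14 days = 112 h
rice cooker: 0.9 kW × 112 h = 100.8 kWh
gaming PC: Runtime = 12 h/week × 7 weeks = 84 h
gaming PC: 0.62 kW × 84 h = 52.08 kWh
halogen floor lamp: Runtime = 1.5 h/day × 7 days = 10.5 h
halogen floor lamp: 0.27 kW × 10.5 h = 2.835 kWh
Total energy = 389.955 kWh
Cost = 389.955 × ₹4.3 = ₹1676.81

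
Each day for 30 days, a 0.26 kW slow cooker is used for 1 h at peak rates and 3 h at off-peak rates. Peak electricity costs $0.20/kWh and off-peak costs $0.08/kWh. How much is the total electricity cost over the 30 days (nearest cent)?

Peak energy = 0.26 kW × 1 h × 30 = 7.8 kWh
Off-peak energy = 0.26 kW × 3 h × 30 = 23.4 kWh
Cost = 7.8 × $0.20 + 23.4 × $0.08 = $1.56 + $1.872 = $3.43

$3.43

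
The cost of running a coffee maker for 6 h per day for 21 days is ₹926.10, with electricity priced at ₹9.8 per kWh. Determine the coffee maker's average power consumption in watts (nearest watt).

750 W

Energy = ₹926.10 ÷ ₹9.8/kWh = 94.5 kWh
Runtime = 6 h/day × 21 days = 126 h
Power = 94.5 kWh ÷ 126 h = 0.75 kW = 750 W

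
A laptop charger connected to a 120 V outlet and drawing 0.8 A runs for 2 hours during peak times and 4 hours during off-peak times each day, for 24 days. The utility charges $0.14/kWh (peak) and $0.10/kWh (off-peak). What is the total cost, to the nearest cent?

$1.57

Power = 0.8 A × 120 V = 96 W = 0.096 kW
Peak energy = 0.096 kW × 2 h × 24 = 4.608 kWh
Off-peak energy = 0.096 kW × 4 h × 24 = 9.216 kWh
Cost = 4.608 × $0.14 + 9.216 × $0.10 = $0.64512 + $0.9216 = $1.57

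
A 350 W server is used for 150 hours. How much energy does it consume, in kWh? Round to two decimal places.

Energy = 0.35 kW × 150 h = 52.5 kWh

52.50 kWh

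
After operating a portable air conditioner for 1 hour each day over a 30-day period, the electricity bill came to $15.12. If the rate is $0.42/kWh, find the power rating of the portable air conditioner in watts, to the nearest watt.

1200 W

Energy = $15.12 ÷ $0.42/kWh = 36 kWh
Runtime = 1 h/day × 30 days = 30 h
Power = 36 kWh ÷ 30 h = 1.2 kW = 1200 W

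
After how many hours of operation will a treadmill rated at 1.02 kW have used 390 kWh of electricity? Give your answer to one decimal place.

382.4 h

Hours = 390 kWh ÷ 1.02 kW = 382.4 h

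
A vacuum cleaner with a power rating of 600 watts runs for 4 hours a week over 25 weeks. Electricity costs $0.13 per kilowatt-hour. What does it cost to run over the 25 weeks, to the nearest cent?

$7.80

Runtime = 4 h/week × 25 weeks = 100 h
Energy = 0.6 kW × 100 h = 60 kWh
Cost = 60 kWh × $0.13/kWh = $7.80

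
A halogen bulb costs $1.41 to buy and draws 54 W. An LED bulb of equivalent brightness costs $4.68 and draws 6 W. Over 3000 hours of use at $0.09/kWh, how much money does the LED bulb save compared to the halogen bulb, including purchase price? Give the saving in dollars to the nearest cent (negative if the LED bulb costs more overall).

halogen bulb: $1.41 + (54/1000) kW × 3000 h × $0.09 = $1.41 + $14.58 = $15.99
LED bulb: $4.68 + (6/1000) kW × 3000 h × $0.09 = $4.68 + $1.62 = $6.3
Saving = $15.99 − $6.3 = $9.69

$9.69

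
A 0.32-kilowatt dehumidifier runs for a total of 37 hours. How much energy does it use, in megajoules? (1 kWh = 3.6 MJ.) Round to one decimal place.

Energy = 0.32 kW × 37 h = 11.84 kWh
= 11.84 × 3.6 MJ = 42.6 MJ

42.6 MJ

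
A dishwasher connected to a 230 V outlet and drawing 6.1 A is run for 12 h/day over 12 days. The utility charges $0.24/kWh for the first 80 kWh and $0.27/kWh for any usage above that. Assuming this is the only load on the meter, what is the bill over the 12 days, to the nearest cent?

Power = 6.1 A × 230 V = 1403 W = 1.403 kW
Runtime = 12 h/day × 12 days = 144 h
Energy = 1.403 kW × 144 h = 202.032 kWh
Tier 1 (0–80 kWh): 80 × $0.24 = $19.2
Above 80 kWh: 122.032 × $0.27 = $32.94864
Bill = $52.15

$52.15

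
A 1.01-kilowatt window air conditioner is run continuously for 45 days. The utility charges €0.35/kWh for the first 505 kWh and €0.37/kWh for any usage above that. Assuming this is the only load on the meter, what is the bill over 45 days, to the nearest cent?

Runtime = 24 h × 45 = 1080 h
Energy = 1.01 kW × 1080 h = 1090.8 kWh
Tier 1 (0–505 kWh): 505 × €0.35 = €176.75
Above 505 kWh: 585.8 × €0.37 = €216.746
Bill = €393.50

€393.50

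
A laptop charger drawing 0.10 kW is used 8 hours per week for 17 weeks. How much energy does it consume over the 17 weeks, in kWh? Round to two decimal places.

Runtime = 8 h/week × 17 weeks = 136 h
Energy = 0.1 kW × 136 h = 13.6 kWh

13.60 kWh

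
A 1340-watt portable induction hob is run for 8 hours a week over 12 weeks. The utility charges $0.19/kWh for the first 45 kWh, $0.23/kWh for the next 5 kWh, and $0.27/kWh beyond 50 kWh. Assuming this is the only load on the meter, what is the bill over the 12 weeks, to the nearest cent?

Runtime = 8 h/week × 12 weeks = 96 h
Energy = 1.34 kW × 96 h = 128.64 kWh
Tier 1 (0–45 kWh): 45 × $0.19 = $8.55
Tier 2 (45–50 kWh): 5 × $0.23 = $1.15
Above 50 kWh: 78.64 × $0.27 = $21.2328
Bill = $30.93

$30.93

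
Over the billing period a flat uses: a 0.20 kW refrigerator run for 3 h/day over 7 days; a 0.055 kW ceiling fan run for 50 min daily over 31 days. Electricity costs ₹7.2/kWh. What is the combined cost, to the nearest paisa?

₹40.47

refrigerator: Runtime = 3 h/day × 7 days = 21 h
refrigerator: 0.2 kW × 21 h = 4.2 kWh
ceiling fan: Runtime = 50 min × 31 = 1550 min = 25.833333… h
ceiling fan: 0.055 kW × 25.833333… h = 1.420833… kWh
Total energy = 5.620833… kWh
Cost = 5.620833… × ₹7.2 = ₹40.47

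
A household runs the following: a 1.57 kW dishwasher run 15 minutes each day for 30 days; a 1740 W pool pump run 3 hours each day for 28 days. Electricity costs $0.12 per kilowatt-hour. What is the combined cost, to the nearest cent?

dishwasher: Runtime = 15 min × 30 = 450 min = 7.5 h
dishwasher: 1.57 kW × 7.5 h = 11.775 kWh
pool pump: Runtime = 3 h/day × 28 days = 84 h
pool pump: 1.74 kW × 84 h = 146.16 kWh
Total energy = 157.935 kWh
Cost = 157.935 × $0.12 = $18.95

$18.95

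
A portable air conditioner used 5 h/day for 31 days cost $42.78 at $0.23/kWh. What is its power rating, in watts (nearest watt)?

1200 W

Energy = $42.78 ÷ $0.23/kWh = 186 kWh
Runtime = 5 h/day × 31 days = 155 h
Power = 186 kWh ÷ 155 h = 1.2 kW = 1200 W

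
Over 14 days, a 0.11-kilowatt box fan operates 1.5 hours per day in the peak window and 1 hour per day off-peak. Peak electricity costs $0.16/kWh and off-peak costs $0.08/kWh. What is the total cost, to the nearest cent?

$0.49

Peak energy = 0.11 kW × 1.5 h × 14 = 2.31 kWh
Off-peak energy = 0.11 kW × 1 h × 14 = 1.54 kWh
Cost = 2.31 × $0.16 + 1.54 × $0.08 = $0.3696 + $0.1232 = $0.49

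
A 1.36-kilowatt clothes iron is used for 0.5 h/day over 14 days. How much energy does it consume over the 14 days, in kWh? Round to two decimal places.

9.52 kWh

Runtime = 0.5 h/day × 14 days = 7 h
Energy = 1.36 kW × 7 h = 9.52 kWh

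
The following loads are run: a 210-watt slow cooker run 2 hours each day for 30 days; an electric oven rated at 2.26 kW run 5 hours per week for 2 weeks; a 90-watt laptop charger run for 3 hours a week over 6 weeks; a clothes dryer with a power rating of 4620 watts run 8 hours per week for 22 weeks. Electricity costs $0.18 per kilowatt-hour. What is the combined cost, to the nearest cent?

slow cooker: Runtime = 2 h/day × 30 days = 60 h
slow cooker: 0.21 kW × 60 h = 12.6 kWh
electric oven: Runtime = 5 h/week × 2 weeks = 10 h
electric oven: 2.26 kW × 10 h = 22.6 kWh
laptop charger: Runtime = 3 h/week × 6 weeks = 18 h
laptop charger: 0.09 kW × 18 h = 1.62 kWh
clothes dryer: Runtime = 8 h/week × 22 weeks = 176 h
clothes dryer: 4.62 kW × 176 h = 813.12 kWh
Total energy = 849.94 kWh
Cost = 849.94 × $0.18 = $152.99

$152.99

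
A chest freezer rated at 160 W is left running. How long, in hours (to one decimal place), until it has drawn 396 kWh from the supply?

Hours = 396 kWh ÷ 0.16 kW = 2475.0 h

2475.0 h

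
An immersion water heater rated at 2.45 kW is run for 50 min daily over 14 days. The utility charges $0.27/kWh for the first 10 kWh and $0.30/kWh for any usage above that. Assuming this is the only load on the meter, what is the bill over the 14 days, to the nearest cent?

Runtime = 50 min × 14 = 700 min = 11.666666… h
Energy = 2.45 kW × 11.666666… h = 28.583333… kWh
Tier 1 (0–10 kWh): 10 × $0.27 = $2.7
Above 10 kWh: 18.583333… × $0.30 = $5.575
Bill = $8.28

$8.28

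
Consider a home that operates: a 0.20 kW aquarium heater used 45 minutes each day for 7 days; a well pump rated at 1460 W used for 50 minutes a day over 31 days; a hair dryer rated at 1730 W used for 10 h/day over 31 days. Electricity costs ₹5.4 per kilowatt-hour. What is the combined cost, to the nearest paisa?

₹3105.36

aquarium heater: Runtime = 45 min × 7 = 315 min = 5.25 h
aquarium heater: 0.2 kW × 5.25 h = 1.05 kWh
well pump: Runtime = 50 min × 31 = 1550 min = 25.833333… h
well pump: 1.46 kW × 25.833333… h = 37.716666… kWh
hair dryer: Runtime = 10 h/day × 31 days = 310 h
hair dryer: 1.73 kW × 310 h = 536.3 kWh
Total energy = 575.066666… kWh
Cost = 575.066666… × ₹5.4 = ₹3105.36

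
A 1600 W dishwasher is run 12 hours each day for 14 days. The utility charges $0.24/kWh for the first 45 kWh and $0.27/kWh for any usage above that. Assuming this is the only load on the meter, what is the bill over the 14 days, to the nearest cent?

Runtime = 12 h/day × 14 days = 168 h
Energy = 1.6 kW × 168 h = 268.8 kWh
Tier 1 (0–45 kWh): 45 × $0.24 = $10.8
Above 45 kWh: 223.8 × $0.27 = $60.426
Bill = $71.23

$71.23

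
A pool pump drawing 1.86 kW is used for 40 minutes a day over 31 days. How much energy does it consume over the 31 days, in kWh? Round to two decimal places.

38.44 kWh

Runtime = 40 min × 31 = 1240 min = 20.666666… h
Energy = 1.86 kW × 20.666666… h = 38.44 kWh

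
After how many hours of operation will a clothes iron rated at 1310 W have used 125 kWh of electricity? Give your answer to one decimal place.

Hours = 125 kWh ÷ 1.31 kW = 95.4 h

95.4 h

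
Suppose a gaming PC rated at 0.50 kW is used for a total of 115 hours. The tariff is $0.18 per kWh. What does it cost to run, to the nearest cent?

Energy = 0.5 kW × 115 h = 57.5 kWh
Cost = 57.5 kWh × $0.18/kWh = $10.35

$10.35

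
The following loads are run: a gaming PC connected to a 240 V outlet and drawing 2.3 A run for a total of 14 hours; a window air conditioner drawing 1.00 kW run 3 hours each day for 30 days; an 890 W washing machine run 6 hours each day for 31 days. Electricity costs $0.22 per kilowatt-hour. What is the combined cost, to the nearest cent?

gaming PC: Power = 2.3 A × 240 V = 552 W = 0.552 kW
gaming PC: 0.552 kW × 14 h = 7.728 kWh
window air conditioner: Runtime = 3 h/day × 30 days = 90 h
window air conditioner: 1 kW × 90 h = 90 kWh
washing machine: Runtime = 6 h/day × 31 days = 186 h
washing machine: 0.89 kW × 186 h = 165.54 kWh
Total energy = 263.268 kWh
Cost = 263.268 × $0.22 = $57.92

$57.92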